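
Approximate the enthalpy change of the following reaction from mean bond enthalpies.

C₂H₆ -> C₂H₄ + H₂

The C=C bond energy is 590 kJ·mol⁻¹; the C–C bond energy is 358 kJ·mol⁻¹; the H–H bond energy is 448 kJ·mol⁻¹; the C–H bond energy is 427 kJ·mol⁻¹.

ΔH ≈ +174 kJ

Bonds broken (reactants):
  C–C: 1 × 358 = 358
  C–H: 6 × 427 = 2562
  Σ(broken) = 2920 kJ
Bonds formed (products):
  C–H: 4 × 427 = 1708
  C=C: 1 × 590 = 590
  H–H: 1 × 448 = 448
  Σ(formed) = 2746 kJ
ΔH = Σ(broken) − Σ(formed) = 2920 − 2746 = +174 kJ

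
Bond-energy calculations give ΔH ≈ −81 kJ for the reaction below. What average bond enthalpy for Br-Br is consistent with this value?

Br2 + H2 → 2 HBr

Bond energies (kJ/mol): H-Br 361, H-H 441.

D(Br-Br) ≈ 200 kJ/mol

Let D be the Br-Br bond energy.
Σ(broken) = 1×D + 1×441 = 441 + D
Σ(formed) = 2×361 = 722
ΔH = Σ(broken) − Σ(formed) = (441 + D) − (722) = −281 + D
Setting this equal to −81 kJ gives D = 200 kJ/mol.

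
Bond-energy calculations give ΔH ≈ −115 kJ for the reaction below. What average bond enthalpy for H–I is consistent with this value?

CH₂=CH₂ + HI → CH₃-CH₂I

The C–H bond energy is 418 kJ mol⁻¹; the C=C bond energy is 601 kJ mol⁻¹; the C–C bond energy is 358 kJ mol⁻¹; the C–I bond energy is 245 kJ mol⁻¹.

D(H–I) ≈ 305 kJ/mol

Let D be the H–I bond energy.
Σ(broken) = 4×418 + 1×601 + 1×D = 2273 + D
Σ(formed) = 1×358 + 5×418 + 1×245 = 2693
ΔH = Σ(broken) − Σ(formed) = (2273 + D) − (2693) = −420 + D
Setting this equal to −115 kJ gives D = 305 kJ/mol.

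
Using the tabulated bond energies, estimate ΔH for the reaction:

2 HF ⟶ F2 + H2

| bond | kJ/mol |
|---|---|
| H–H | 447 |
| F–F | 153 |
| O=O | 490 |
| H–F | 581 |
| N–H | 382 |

Bonds broken (reactants):
  H–F: 2 × 581 = 1162
  Σ(broken) = 1162 kJ
Bonds formed (products):
  F–F: 1 × 153 = 153
  H–H: 1 × 447 = 447
  Σ(formed) = 600 kJ
ΔH = Σ(broken) − Σ(formed) = 1162 − 600 = +562 kJ

ΔH ≈ +562 kJ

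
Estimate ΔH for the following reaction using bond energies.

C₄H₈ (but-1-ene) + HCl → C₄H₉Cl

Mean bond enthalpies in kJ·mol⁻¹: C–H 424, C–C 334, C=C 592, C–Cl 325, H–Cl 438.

Bonds broken (reactants):
  C–C: 2 × 334 = 668
  C–H: 8 × 424 = 3392
  C=C: 1 × 592 = 592
  H–Cl: 1 × 438 = 438
  Σ(broken) = 5090 kJ
Bonds formed (products):
  C–C: 3 × 334 = 1002
  C–Cl: 1 × 325 = 325
  C–H: 9 × 424 = 3816
  Σ(formed) = 5143 kJ
ΔH = Σ(broken) − Σ(formed) = 5090 − 5143 = −53 kJ

ΔH ≈ −53 kJ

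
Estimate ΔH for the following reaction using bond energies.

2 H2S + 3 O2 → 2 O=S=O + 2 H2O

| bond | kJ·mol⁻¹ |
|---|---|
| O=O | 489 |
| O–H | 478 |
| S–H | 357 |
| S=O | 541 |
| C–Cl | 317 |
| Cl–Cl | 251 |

ΔH ≈ −1181 kJ

Bonds broken (reactants):
  O=O: 3 × 489 = 1467
  S–H: 4 × 357 = 1428
  Σ(broken) = 2895 kJ
Bonds formed (products):
  O–H: 4 × 478 = 1912
  S=O: 4 × 541 = 2164
  Σ(formed) = 4076 kJ
ΔH = Σ(broken) − Σ(formed) = 2895 − 4076 = −1181 kJ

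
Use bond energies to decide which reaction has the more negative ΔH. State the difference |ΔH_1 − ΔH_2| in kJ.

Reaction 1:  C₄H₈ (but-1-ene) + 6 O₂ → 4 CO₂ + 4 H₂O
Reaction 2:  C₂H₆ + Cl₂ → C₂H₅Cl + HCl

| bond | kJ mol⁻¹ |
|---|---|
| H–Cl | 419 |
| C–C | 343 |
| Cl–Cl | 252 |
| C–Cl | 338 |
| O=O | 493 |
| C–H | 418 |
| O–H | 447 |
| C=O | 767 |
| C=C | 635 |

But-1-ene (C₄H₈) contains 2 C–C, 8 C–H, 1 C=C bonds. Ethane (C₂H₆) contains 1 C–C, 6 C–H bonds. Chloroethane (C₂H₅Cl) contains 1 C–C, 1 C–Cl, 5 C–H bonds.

Reaction 1, by 2002 kJ

Reaction 1:
  Bonds broken (reactants):
    C–C: 2 × 343 = 686
    C–H: 8 × 418 = 3344
    C=C: 1 × 635 = 635
    O=O: 6 × 493 = 2958
    Σ(broken) = 7623 kJ
  Bonds formed (products):
    C=O: 8 × 767 = 6136
    O–H: 8 × 447 = 3576
    Σ(formed) = 9712 kJ
  ΔH_1 = 7623 − 9712 = −2089 kJ
Reaction 2:
  Bonds broken (reactants):
    C–C: 1 × 343 = 343
    C–H: 6 × 418 = 2508
    Cl–Cl: 1 × 252 = 252
    Σ(broken) = 3103 kJ
  Bonds formed (products):
    C–C: 1 × 343 = 343
    C–Cl: 1 × 338 = 338
    C–H: 5 × 418 = 2090
    H–Cl: 1 × 419 = 419
    Σ(formed) = 3190 kJ
  ΔH_2 = 3103 − 3190 = −87 kJ
ΔH_1 − ΔH_2 = −2002 kJ, so reaction 1 has the more negative ΔH; |ΔH_1 − ΔH_2| = 2002 kJ.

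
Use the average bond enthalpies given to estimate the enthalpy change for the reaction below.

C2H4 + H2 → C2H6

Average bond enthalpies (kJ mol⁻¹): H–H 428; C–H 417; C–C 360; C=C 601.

ΔH ≈ −165 kJ

Bonds broken (reactants):
  C–H: 4 × 417 = 1668
  C=C: 1 × 601 = 601
  H–H: 1 × 428 = 428
  Σ(broken) = 2697 kJ
Bonds formed (products):
  C–C: 1 × 360 = 360
  C–H: 6 × 417 = 2502
  Σ(formed) = 2862 kJ
ΔH = Σ(broken) − Σ(formed) = 2697 − 2862 = −165 kJ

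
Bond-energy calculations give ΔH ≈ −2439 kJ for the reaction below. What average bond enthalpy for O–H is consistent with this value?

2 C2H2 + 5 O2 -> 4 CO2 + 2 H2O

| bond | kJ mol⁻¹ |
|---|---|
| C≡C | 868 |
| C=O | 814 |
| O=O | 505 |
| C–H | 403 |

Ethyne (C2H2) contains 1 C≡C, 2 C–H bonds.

Let D be the O–H bond energy.
Σ(broken) = 2×868 + 4×403 + 5×505 = 5873
Σ(formed) = 8×814 + 4×D = 6512 + 4D
ΔH = Σ(broken) − Σ(formed) = (5873) − (6512 + 4D) = −639 − 4D
Setting this equal to −2439 kJ gives 4D = 1800, so D = 450 kJ/mol.

D(O–H) ≈ 450 kJ/mol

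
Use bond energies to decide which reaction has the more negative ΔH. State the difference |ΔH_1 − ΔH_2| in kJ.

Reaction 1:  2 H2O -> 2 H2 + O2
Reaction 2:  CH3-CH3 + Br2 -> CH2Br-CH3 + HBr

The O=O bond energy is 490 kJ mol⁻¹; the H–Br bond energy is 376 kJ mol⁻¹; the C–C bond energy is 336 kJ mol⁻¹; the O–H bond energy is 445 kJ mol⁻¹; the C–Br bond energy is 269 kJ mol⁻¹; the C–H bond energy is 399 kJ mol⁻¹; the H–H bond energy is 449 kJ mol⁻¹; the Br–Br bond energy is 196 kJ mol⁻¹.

Reaction 2, by 442 kJ

Reaction 1:
  Bonds broken (reactants):
    O–H: 4 × 445 = 1780
    Σ(broken) = 1780 kJ
  Bonds formed (products):
    H–H: 2 × 449 = 898
    O=O: 1 × 490 = 490
    Σ(formed) = 1388 kJ
  ΔH_1 = 1780 − 1388 = +392 kJ
Reaction 2:
  Bonds broken (reactants):
    Br–Br: 1 × 196 = 196
    C–C: 1 × 336 = 336
    C–H: 6 × 399 = 2394
    Σ(broken) = 2926 kJ
  Bonds formed (products):
    C–Br: 1 × 269 = 269
    C–C: 1 × 336 = 336
    C–H: 5 × 399 = 1995
    H–Br: 1 × 376 = 376
    Σ(formed) = 2976 kJ
  ΔH_2 = 2926 − 2976 = −50 kJ
ΔH_1 − ΔH_2 = +442 kJ, so reaction 2 has the more negative ΔH; |ΔH_1 − ΔH_2| = 442 kJ.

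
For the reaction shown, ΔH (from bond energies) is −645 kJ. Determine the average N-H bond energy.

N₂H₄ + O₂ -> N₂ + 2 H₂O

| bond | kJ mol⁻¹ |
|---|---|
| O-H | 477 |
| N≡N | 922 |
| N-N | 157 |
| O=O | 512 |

D(N-H) ≈ 379 kJ/mol

Let D be the N-H bond energy.
Σ(broken) = 4×D + 1×157 + 1×512 = 669 + 4D
Σ(formed) = 1×922 + 4×477 = 2830
ΔH = Σ(broken) − Σ(formed) = (669 + 4D) − (2830) = −2161 + 4D
Setting this equal to −645 kJ gives 4D = 1516, so D = 379 kJ/mol.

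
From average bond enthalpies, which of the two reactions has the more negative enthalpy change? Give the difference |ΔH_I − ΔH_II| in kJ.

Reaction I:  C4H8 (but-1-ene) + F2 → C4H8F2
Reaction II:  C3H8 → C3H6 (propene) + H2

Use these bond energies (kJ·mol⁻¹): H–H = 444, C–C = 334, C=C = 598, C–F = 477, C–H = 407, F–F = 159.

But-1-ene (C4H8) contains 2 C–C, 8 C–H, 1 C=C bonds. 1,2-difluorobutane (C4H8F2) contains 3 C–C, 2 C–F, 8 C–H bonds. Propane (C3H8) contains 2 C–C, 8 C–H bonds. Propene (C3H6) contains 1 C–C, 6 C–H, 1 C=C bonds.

Reaction I, by 637 kJ

Reaction I:
  Bonds broken (reactants):
    C–C: 2 × 334 = 668
    C–H: 8 × 407 = 3256
    C=C: 1 × 598 = 598
    F–F: 1 × 159 = 159
    Σ(broken) = 4681 kJ
  Bonds formed (products):
    C–C: 3 × 334 = 1002
    C–F: 2 × 477 = 954
    C–H: 8 × 407 = 3256
    Σ(formed) = 5212 kJ
  ΔH_I = 4681 − 5212 = −531 kJ
Reaction II:
  Bonds broken (reactants):
    C–C: 2 × 334 = 668
    C–H: 8 × 407 = 3256
    Σ(broken) = 3924 kJ
  Bonds formed (products):
    C–C: 1 × 334 = 334
    C–H: 6 × 407 = 2442
    C=C: 1 × 598 = 598
    H–H: 1 × 444 = 444
    Σ(formed) = 3818 kJ
  ΔH_II = 3924 − 3818 = +106 kJ
ΔH_I − ΔH_II = −637 kJ, so reaction I has the more negative ΔH; |ΔH_I − ΔH_II| = 637 kJ.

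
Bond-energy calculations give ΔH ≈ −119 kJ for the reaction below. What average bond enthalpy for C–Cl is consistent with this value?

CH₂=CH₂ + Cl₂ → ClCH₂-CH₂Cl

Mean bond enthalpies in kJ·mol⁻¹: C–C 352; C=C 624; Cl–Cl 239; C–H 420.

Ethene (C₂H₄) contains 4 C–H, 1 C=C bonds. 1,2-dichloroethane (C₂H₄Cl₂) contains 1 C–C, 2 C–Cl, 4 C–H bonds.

Let D be the C–Cl bond energy.
Σ(broken) = 4×420 + 1×624 + 1×239 = 2543
Σ(formed) = 1×352 + 2×D + 4×420 = 2032 + 2D
ΔH = Σ(broken) − Σ(formed) = (2543) − (2032 + 2D) = +511 − 2D
Setting this equal to −119 kJ gives 2D = 630, so D = 315 kJ/mol.

D(C–Cl) ≈ 315 kJ/mol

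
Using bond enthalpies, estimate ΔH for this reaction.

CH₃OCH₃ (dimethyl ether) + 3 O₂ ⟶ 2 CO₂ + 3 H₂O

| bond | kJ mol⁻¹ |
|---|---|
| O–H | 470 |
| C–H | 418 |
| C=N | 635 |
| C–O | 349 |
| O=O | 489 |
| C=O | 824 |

Bonds broken (reactants):
  C–H: 6 × 418 = 2508
  C–O: 2 × 349 = 698
  O=O: 3 × 489 = 1467
  Σ(broken) = 4673 kJ
Bonds formed (products):
  C=O: 4 × 824 = 3296
  O–H: 6 × 470 = 2820
  Σ(formed) = 6116 kJ
ΔH = Σ(broken) − Σ(formed) = 4673 − 6116 = −1443 kJ

ΔH ≈ −1443 kJ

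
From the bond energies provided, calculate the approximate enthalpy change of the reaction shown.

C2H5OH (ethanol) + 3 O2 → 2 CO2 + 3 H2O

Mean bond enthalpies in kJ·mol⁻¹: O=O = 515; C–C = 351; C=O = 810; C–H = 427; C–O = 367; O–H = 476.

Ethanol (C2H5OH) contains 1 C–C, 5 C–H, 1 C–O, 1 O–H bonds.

ΔH ≈ −1222 kJ

Bonds broken (reactants):
  C–C: 1 × 351 = 351
  C–H: 5 × 427 = 2135
  C–O: 1 × 367 = 367
  O–H: 1 × 476 = 476
  O=O: 3 × 515 = 1545
  Σ(broken) = 4874 kJ
Bonds formed (products):
  C=O: 4 × 810 = 3240
  O–H: 6 × 476 = 2856
  Σ(formed) = 6096 kJ
ΔH = Σ(broken) − Σ(formed) = 4874 − 6096 = −1222 kJ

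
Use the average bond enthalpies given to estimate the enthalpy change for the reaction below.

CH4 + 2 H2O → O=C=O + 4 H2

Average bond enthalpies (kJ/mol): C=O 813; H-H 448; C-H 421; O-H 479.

Bonds broken (reactants):
  C-H: 4 × 421 = 1684
  O-H: 4 × 479 = 1916
  Σ(broken) = 3600 kJ
Bonds formed (products):
  C=O: 2 × 813 = 1626
  H-H: 4 × 448 = 1792
  Σ(formed) = 3418 kJ
ΔH = Σ(broken) − Σ(formed) = 3600 − 3418 = +182 kJ

ΔH ≈ +182 kJ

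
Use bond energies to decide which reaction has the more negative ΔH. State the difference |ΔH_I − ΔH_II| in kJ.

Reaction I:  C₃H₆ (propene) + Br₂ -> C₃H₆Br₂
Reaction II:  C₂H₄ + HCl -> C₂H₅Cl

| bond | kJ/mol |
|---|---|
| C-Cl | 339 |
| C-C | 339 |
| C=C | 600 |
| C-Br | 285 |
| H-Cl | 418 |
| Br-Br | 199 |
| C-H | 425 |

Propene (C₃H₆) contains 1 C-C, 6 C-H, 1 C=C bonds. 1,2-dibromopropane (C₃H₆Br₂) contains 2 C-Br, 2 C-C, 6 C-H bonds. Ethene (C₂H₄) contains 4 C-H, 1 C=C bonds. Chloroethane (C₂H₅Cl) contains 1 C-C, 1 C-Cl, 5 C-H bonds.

Reaction I, by 25 kJ

Reaction I:
  Bonds broken (reactants):
    Br-Br: 1 × 199 = 199
    C-C: 1 × 339 = 339
    C-H: 6 × 425 = 2550
    C=C: 1 × 600 = 600
    Σ(broken) = 3688 kJ
  Bonds formed (products):
    C-Br: 2 × 285 = 570
    C-C: 2 × 339 = 678
    C-H: 6 × 425 = 2550
    Σ(formed) = 3798 kJ
  ΔH_I = 3688 − 3798 = −110 kJ
Reaction II:
  Bonds broken (reactants):
    C-H: 4 × 425 = 1700
    C=C: 1 × 600 = 600
    H-Cl: 1 × 418 = 418
    Σ(broken) = 2718 kJ
  Bonds formed (products):
    C-C: 1 × 339 = 339
    C-Cl: 1 × 339 = 339
    C-H: 5 × 425 = 2125
    Σ(formed) = 2803 kJ
  ΔH_II = 2718 − 2803 = −85 kJ
ΔH_I − ΔH_II = −25 kJ, so reaction I has the more negative ΔH; |ΔH_I − ΔH_II| = 25 kJ.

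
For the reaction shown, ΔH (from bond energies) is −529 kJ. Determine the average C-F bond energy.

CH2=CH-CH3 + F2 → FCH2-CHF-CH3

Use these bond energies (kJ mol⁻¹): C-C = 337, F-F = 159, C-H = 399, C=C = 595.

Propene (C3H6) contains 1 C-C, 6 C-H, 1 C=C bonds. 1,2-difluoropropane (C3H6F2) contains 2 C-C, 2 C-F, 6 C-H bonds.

Let D be the C-F bond energy.
Σ(broken) = 1×337 + 6×399 + 1×595 + 1×159 = 3485
Σ(formed) = 2×337 + 2×D + 6×399 = 3068 + 2D
ΔH = Σ(broken) − Σ(formed) = (3485) − (3068 + 2D) = +417 − 2D
Setting this equal to −529 kJ gives 2D = 946, so D = 473 kJ/mol.

D(C-F) ≈ 473 kJ/mol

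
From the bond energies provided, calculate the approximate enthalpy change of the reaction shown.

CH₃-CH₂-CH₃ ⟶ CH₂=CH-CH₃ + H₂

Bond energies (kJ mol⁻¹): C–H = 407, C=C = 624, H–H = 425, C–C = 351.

Bonds broken (reactants):
  C–C: 2 × 351 = 702
  C–H: 8 × 407 = 3256
  Σ(broken) = 3958 kJ
Bonds formed (products):
  C–C: 1 × 351 = 351
  C–H: 6 × 407 = 2442
  C=C: 1 × 624 = 624
  H–H: 1 × 425 = 425
  Σ(formed) = 3842 kJ
ΔH = Σ(broken) − Σ(formed) = 3958 − 3842 = +116 kJ

ΔH ≈ +116 kJ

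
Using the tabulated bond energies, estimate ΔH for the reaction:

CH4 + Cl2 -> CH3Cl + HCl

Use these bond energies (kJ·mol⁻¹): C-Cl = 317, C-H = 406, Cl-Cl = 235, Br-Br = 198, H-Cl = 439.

ΔH ≈ −115 kJ

Bonds broken (reactants):
  C-H: 4 × 406 = 1624
  Cl-Cl: 1 × 235 = 235
  Σ(broken) = 1859 kJ
Bonds formed (products):
  C-Cl: 1 × 317 = 317
  C-H: 3 × 406 = 1218
  H-Cl: 1 × 439 = 439
  Σ(formed) = 1974 kJ
ΔH = Σ(broken) − Σ(formed) = 1859 − 1974 = −115 kJ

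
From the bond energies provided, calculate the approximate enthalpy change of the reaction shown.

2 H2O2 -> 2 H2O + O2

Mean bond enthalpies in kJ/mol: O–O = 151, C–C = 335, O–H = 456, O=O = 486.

Bonds broken (reactants):
  O–H: 4 × 456 = 1824
  O–O: 2 × 151 = 302
  Σ(broken) = 2126 kJ
Bonds formed (products):
  O–H: 4 × 456 = 1824
  O=O: 1 × 486 = 486
  Σ(formed) = 2310 kJ
ΔH = Σ(broken) − Σ(formed) = 2126 − 2310 = −184 kJ

ΔH ≈ −184 kJ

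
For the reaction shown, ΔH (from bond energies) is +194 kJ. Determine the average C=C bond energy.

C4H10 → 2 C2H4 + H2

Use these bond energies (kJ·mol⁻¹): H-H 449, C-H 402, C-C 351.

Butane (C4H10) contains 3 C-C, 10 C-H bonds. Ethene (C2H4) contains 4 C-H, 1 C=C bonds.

Let D be the C=C bond energy.
Σ(broken) = 3×351 + 10×402 = 5073
Σ(formed) = 8×402 + 2×D + 1×449 = 3665 + 2D
ΔH = Σ(broken) − Σ(formed) = (5073) − (3665 + 2D) = +1408 − 2D
Setting this equal to +194 kJ gives 2D = 1214, so D = 607 kJ/mol.

D(C=C) ≈ 607 kJ/mol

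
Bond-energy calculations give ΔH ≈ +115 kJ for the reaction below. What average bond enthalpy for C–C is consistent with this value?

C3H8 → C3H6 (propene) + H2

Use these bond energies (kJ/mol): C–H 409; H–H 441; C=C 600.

Let D be the C–C bond energy.
Σ(broken) = 2×D + 8×409 = 3272 + 2D
Σ(formed) = 1×D + 6×409 + 1×600 + 1×441 = 3495 + D
ΔH = Σ(broken) − Σ(formed) = (3272 + 2D) − (3495 + D) = −223 + D
Setting this equal to +115 kJ gives D = 338 kJ/mol.

D(C–C) ≈ 338 kJ/mol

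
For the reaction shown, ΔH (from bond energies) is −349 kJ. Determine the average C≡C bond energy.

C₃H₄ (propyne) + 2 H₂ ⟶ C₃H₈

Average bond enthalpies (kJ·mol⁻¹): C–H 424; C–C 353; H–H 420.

Let D be the C≡C bond energy.
Σ(broken) = 1×D + 1×353 + 4×424 + 2×420 = 2889 + D
Σ(formed) = 2×353 + 8×424 = 4098
ΔH = Σ(broken) − Σ(formed) = (2889 + D) − (4098) = −1209 + D
Setting this equal to −349 kJ gives D = 860 kJ/mol.

D(C≡C) ≈ 860 kJ/mol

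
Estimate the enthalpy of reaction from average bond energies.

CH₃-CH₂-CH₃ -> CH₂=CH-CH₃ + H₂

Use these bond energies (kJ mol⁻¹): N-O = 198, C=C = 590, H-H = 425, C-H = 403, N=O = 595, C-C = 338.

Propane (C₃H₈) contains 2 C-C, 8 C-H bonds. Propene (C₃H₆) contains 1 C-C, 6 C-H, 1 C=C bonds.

ΔH ≈ +129 kJ

Bonds broken (reactants):
  C-C: 2 × 338 = 676
  C-H: 8 × 403 = 3224
  Σ(broken) = 3900 kJ
Bonds formed (products):
  C-C: 1 × 338 = 338
  C-H: 6 × 403 = 2418
  C=C: 1 × 590 = 590
  H-H: 1 × 425 = 425
  Σ(formed) = 3771 kJ
ΔH = Σ(broken) − Σ(formed) = 3900 − 3771 = +129 kJ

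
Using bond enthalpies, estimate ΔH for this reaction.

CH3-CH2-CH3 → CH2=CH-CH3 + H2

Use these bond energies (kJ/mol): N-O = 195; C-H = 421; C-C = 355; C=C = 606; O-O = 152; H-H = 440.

ΔH ≈ +151 kJ

Bonds broken (reactants):
  C-C: 2 × 355 = 710
  C-H: 8 × 421 = 3368
  Σ(broken) = 4078 kJ
Bonds formed (products):
  C-C: 1 × 355 = 355
  C-H: 6 × 421 = 2526
  C=C: 1 × 606 = 606
  H-H: 1 × 440 = 440
  Σ(formed) = 3927 kJ
ΔH = Σ(broken) − Σ(formed) = 4078 − 3927 = +151 kJ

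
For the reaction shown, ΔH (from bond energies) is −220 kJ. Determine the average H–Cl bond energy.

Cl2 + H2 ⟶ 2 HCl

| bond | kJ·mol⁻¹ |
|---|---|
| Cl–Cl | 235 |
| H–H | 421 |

Let D be the H–Cl bond energy.
Σ(broken) = 1×235 + 1×421 = 656
Σ(formed) = 2×D = 2D
ΔH = Σ(broken) − Σ(formed) = (656) − (2D) = +656 − 2D
Setting this equal to −220 kJ gives 2D = 876, so D = 438 kJ/mol.

D(H–Cl) ≈ 438 kJ/mol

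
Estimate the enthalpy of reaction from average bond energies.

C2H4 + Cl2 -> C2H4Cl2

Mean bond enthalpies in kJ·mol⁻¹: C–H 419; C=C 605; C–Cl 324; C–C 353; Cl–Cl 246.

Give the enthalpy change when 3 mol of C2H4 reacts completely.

ΔH = −450 kJ

Bonds broken (reactants):
  C–H: 4 × 419 = 1676
  C=C: 1 × 605 = 605
  Cl–Cl: 1 × 246 = 246
  Σ(broken) = 2527 kJ
Bonds formed (products):
  C–C: 1 × 353 = 353
  C–Cl: 2 × 324 = 648
  C–H: 4 × 419 = 1676
  Σ(formed) = 2677 kJ
ΔH = Σ(broken) − Σ(formed) = 2527 − 2677 = −150 kJ
For 3× the reaction as written: 3 × (−150) = −450 kJ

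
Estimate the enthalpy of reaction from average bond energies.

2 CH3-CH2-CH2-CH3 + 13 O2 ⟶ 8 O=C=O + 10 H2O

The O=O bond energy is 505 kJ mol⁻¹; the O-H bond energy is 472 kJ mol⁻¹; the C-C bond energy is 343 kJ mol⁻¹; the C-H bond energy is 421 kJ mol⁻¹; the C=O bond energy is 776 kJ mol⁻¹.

ΔH ≈ −4813 kJ

Bonds broken (reactants):
  C-C: 6 × 343 = 2058
  C-H: 20 × 421 = 8420
  O=O: 13 × 505 = 6565
  Σ(broken) = 17043 kJ
Bonds formed (products):
  C=O: 16 × 776 = 12416
  O-H: 20 × 472 = 9440
  Σ(formed) = 21856 kJ
ΔH = Σ(broken) − Σ(formed) = 17043 − 21856 = −4813 kJ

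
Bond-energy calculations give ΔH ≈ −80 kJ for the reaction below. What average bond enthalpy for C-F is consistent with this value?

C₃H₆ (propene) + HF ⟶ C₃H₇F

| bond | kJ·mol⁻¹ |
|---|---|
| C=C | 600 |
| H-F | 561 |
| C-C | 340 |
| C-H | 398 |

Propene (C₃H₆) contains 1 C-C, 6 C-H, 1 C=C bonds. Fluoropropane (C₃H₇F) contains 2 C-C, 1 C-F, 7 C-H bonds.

Let D be the C-F bond energy.
Σ(broken) = 1×340 + 6×398 + 1×600 + 1×561 = 3889
Σ(formed) = 2×340 + 1×D + 7×398 = 3466 + D
ΔH = Σ(broken) − Σ(formed) = (3889) − (3466 + D) = +423 − D
Setting this equal to −80 kJ gives D = 503 kJ/mol.

D(C-F) ≈ 503 kJ/mol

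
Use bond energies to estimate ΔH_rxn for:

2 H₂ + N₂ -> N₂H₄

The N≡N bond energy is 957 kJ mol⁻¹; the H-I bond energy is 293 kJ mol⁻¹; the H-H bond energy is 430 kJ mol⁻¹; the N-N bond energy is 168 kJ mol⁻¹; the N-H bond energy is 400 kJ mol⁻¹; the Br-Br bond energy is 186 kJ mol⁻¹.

Bonds broken (reactants):
  H-H: 2 × 430 = 860
  N≡N: 1 × 957 = 957
  Σ(broken) = 1817 kJ
Bonds formed (products):
  N-H: 4 × 400 = 1600
  N-N: 1 × 168 = 168
  Σ(formed) = 1768 kJ
ΔH = Σ(broken) − Σ(formed) = 1817 − 1768 = +49 kJ

ΔH ≈ +49 kJ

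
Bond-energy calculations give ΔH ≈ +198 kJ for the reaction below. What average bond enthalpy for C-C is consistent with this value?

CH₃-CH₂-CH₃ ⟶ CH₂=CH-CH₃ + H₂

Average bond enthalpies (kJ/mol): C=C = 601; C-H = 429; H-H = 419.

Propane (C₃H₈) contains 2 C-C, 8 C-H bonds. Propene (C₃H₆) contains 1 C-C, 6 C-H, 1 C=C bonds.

D(C-C) ≈ 360 kJ/mol

Let D be the C-C bond energy.
Σ(broken) = 2×D + 8×429 = 3432 + 2D
Σ(formed) = 1×D + 6×429 + 1×601 + 1×419 = 3594 + D
ΔH = Σ(broken) − Σ(formed) = (3432 + 2D) − (3594 + D) = −162 + D
Setting this equal to +198 kJ gives D = 360 kJ/mol.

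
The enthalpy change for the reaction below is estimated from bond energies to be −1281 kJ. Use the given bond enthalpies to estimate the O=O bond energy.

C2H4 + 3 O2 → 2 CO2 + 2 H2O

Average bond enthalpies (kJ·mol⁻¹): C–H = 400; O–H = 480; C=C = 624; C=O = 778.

D(O=O) ≈ 509 kJ/mol

Let D be the O=O bond energy.
Σ(broken) = 4×400 + 1×624 + 3×D = 2224 + 3D
Σ(formed) = 4×778 + 4×480 = 5032
ΔH = Σ(broken) − Σ(formed) = (2224 + 3D) − (5032) = −2808 + 3D
Setting this equal to −1281 kJ gives 3D = 1527, so D = 509 kJ/mol.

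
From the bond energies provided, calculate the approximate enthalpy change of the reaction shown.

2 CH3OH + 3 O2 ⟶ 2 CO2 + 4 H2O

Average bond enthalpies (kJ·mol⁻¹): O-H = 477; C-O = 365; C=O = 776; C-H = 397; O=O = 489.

ΔH ≈ −1387 kJ

Bonds broken (reactants):
  C-H: 6 × 397 = 2382
  C-O: 2 × 365 = 730
  O-H: 2 × 477 = 954
  O=O: 3 × 489 = 1467
  Σ(broken) = 5533 kJ
Bonds formed (products):
  C=O: 4 × 776 = 3104
  O-H: 8 × 477 = 3816
  Σ(formed) = 6920 kJ
ΔH = Σ(broken) − Σ(formed) = 5533 − 6920 = −1387 kJ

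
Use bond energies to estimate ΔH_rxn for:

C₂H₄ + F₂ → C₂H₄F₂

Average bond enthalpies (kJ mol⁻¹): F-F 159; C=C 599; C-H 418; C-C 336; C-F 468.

ΔH ≈ −514 kJ

Bonds broken (reactants):
  C-H: 4 × 418 = 1672
  C=C: 1 × 599 = 599
  F-F: 1 × 159 = 159
  Σ(broken) = 2430 kJ
Bonds formed (products):
  C-C: 1 × 336 = 336
  C-F: 2 × 468 = 936
  C-H: 4 × 418 = 1672
  Σ(formed) = 2944 kJ
ΔH = Σ(broken) − Σ(formed) = 2430 − 2944 = −514 kJ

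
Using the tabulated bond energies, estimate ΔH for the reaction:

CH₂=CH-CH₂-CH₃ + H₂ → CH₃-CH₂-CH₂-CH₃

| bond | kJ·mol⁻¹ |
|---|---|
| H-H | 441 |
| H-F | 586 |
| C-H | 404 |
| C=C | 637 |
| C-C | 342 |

ΔH ≈ −72 kJ

Bonds broken (reactants):
  C-C: 2 × 342 = 684
  C-H: 8 × 404 = 3232
  C=C: 1 × 637 = 637
  H-H: 1 × 441 = 441
  Σ(broken) = 4994 kJ
Bonds formed (products):
  C-C: 3 × 342 = 1026
  C-H: 10 × 404 = 4040
  Σ(formed) = 5066 kJ
ΔH = Σ(broken) − Σ(formed) = 4994 − 5066 = −72 kJ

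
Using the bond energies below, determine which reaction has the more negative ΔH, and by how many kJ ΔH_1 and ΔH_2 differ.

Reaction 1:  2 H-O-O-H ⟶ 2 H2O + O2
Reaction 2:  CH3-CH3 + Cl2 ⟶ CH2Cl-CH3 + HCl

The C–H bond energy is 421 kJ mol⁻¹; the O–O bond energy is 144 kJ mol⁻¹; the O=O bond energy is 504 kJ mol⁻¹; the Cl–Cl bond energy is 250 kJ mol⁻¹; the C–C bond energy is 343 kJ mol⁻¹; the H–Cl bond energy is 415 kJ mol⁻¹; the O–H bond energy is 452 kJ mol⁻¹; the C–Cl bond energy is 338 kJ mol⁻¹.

Reaction 1, by 134 kJ

Reaction 1:
  Bonds broken (reactants):
    O–H: 4 × 452 = 1808
    O–O: 2 × 144 = 288
    Σ(broken) = 2096 kJ
  Bonds formed (products):
    O–H: 4 × 452 = 1808
    O=O: 1 × 504 = 504
    Σ(formed) = 2312 kJ
  ΔH_1 = 2096 − 2312 = −216 kJ
Reaction 2:
  Bonds broken (reactants):
    C–C: 1 × 343 = 343
    C–H: 6 × 421 = 2526
    Cl–Cl: 1 × 250 = 250
    Σ(broken) = 3119 kJ
  Bonds formed (products):
    C–C: 1 × 343 = 343
    C–Cl: 1 × 338 = 338
    C–H: 5 × 421 = 2105
    H–Cl: 1 × 415 = 415
    Σ(formed) = 3201 kJ
  ΔH_2 = 3119 − 3201 = −82 kJ
ΔH_1 − ΔH_2 = −134 kJ, so reaction 1 has the more negative ΔH; |ΔH_1 − ΔH_2| = 134 kJ.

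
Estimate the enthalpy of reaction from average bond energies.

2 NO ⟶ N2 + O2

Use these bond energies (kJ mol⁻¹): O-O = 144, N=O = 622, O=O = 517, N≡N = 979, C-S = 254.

ΔH ≈ −252 kJ

Bonds broken (reactants):
  N=O: 2 × 622 = 1244
  Σ(broken) = 1244 kJ
Bonds formed (products):
  N≡N: 1 × 979 = 979
  O=O: 1 × 517 = 517
  Σ(formed) = 1496 kJ
ΔH = Σ(broken) − Σ(formed) = 1244 − 1496 = −252 kJ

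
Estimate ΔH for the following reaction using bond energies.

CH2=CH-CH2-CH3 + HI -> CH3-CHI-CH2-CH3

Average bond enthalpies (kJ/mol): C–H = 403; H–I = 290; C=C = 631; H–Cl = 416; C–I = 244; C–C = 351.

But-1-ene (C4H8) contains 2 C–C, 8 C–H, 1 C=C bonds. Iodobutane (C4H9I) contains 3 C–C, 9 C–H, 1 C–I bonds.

ΔH ≈ −77 kJ

Bonds broken (reactants):
  C–C: 2 × 351 = 702
  C–H: 8 × 403 = 3224
  C=C: 1 × 631 = 631
  H–I: 1 × 290 = 290
  Σ(broken) = 4847 kJ
Bonds formed (products):
  C–C: 3 × 351 = 1053
  C–H: 9 × 403 = 3627
  C–I: 1 × 244 = 244
  Σ(formed) = 4924 kJ
ΔH = Σ(broken) − Σ(formed) = 4847 − 4924 = −77 kJ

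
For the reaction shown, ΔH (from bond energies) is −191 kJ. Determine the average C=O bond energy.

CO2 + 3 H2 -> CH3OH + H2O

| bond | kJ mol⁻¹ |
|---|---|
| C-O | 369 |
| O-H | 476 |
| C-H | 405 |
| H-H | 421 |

D(C=O) ≈ 779 kJ/mol

Let D be the C=O bond energy.
Σ(broken) = 2×D + 3×421 = 1263 + 2D
Σ(formed) = 3×405 + 1×369 + 3×476 = 3012
ΔH = Σ(broken) − Σ(formed) = (1263 + 2D) − (3012) = −1749 + 2D
Setting this equal to −191 kJ gives 2D = 1558, so D = 779 kJ/mol.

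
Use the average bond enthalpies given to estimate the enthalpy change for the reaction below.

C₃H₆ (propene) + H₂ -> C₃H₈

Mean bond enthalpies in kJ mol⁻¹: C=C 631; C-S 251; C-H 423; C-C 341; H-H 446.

ΔH ≈ −110 kJ

Bonds broken (reactants):
  C-C: 1 × 341 = 341
  C-H: 6 × 423 = 2538
  C=C: 1 × 631 = 631
  H-H: 1 × 446 = 446
  Σ(broken) = 3956 kJ
Bonds formed (products):
  C-C: 2 × 341 = 682
  C-H: 8 × 423 = 3384
  Σ(formed) = 4066 kJ
ΔH = Σ(broken) − Σ(formed) = 3956 − 4066 = −110 kJ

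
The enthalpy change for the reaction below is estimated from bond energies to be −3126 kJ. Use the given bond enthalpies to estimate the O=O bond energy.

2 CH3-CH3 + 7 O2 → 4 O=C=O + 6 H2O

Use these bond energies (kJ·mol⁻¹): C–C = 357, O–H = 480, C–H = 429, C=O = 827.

D(O=O) ≈ 484 kJ/mol

Let D be the O=O bond energy.
Σ(broken) = 2×357 + 12×429 + 7×D = 5862 + 7D
Σ(formed) = 8×827 + 12×480 = 12376
ΔH = Σ(broken) − Σ(formed) = (5862 + 7D) − (12376) = −6514 + 7D
Setting this equal to −3126 kJ gives 7D = 3388, so D = 484 kJ/mol.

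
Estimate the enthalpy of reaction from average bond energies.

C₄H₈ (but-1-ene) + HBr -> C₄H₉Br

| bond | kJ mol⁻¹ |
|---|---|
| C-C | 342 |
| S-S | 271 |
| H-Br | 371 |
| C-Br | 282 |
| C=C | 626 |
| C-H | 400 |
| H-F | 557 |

Bonds broken (reactants):
  C-C: 2 × 342 = 684
  C-H: 8 × 400 = 3200
  C=C: 1 × 626 = 626
  H-Br: 1 × 371 = 371
  Σ(broken) = 4881 kJ
Bonds formed (products):
  C-Br: 1 × 282 = 282
  C-C: 3 × 342 = 1026
  C-H: 9 × 400 = 3600
  Σ(formed) = 4908 kJ
ΔH = Σ(broken) − Σ(formed) = 4881 − 4908 = −27 kJ

ΔH ≈ −27 kJ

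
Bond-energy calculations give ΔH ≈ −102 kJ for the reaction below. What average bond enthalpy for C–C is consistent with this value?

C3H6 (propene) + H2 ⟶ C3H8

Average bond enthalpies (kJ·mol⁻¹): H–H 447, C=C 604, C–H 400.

Let D be the C–C bond energy.
Σ(broken) = 1×D + 6×400 + 1×604 + 1×447 = 3451 + D
Σ(formed) = 2×D + 8×400 = 3200 + 2D
ΔH = Σ(broken) − Σ(formed) = (3451 + D) − (3200 + 2D) = +251 − D
Setting this equal to −102 kJ gives D = 353 kJ/mol.

D(C–C) ≈ 353 kJ/mol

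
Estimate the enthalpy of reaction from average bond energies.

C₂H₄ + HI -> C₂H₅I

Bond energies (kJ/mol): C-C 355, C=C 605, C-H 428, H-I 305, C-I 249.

Bonds broken (reactants):
  C-H: 4 × 428 = 1712
  C=C: 1 × 605 = 605
  H-I: 1 × 305 = 305
  Σ(broken) = 2622 kJ
Bonds formed (products):
  C-C: 1 × 355 = 355
  C-H: 5 × 428 = 2140
  C-I: 1 × 249 = 249
  Σ(formed) = 2744 kJ
ΔH = Σ(broken) − Σ(formed) = 2622 − 2744 = −122 kJ

ΔH ≈ −122 kJ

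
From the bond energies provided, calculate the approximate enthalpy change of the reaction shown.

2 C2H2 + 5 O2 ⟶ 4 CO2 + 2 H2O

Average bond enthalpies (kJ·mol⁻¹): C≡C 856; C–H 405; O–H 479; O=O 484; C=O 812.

ΔH ≈ −2660 kJ

Bonds broken (reactants):
  C≡C: 2 × 856 = 1712
  C–H: 4 × 405 = 1620
  O=O: 5 × 484 = 2420
  Σ(broken) = 5752 kJ
Bonds formed (products):
  C=O: 8 × 812 = 6496
  O–H: 4 × 479 = 1916
  Σ(formed) = 8412 kJ
ΔH = Σ(broken) − Σ(formed) = 5752 − 8412 = −2660 kJ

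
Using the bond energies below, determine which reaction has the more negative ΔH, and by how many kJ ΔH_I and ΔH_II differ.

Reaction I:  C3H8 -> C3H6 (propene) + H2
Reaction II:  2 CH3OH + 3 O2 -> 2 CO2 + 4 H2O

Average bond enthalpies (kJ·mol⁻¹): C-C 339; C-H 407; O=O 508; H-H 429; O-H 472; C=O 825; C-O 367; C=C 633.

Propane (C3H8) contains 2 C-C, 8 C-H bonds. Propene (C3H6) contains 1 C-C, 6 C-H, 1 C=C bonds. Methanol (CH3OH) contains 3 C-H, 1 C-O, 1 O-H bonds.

Reaction I:
  Bonds broken (reactants):
    C-C: 2 × 339 = 678
    C-H: 8 × 407 = 3256
    Σ(broken) = 3934 kJ
  Bonds formed (products):
    C-C: 1 × 339 = 339
    C-H: 6 × 407 = 2442
    C=C: 1 × 633 = 633
    H-H: 1 × 429 = 429
    Σ(formed) = 3843 kJ
  ΔH_I = 3934 − 3843 = +91 kJ
Reaction II:
  Bonds broken (reactants):
    C-H: 6 × 407 = 2442
    C-O: 2 × 367 = 734
    O-H: 2 × 472 = 944
    O=O: 3 × 508 = 1524
    Σ(broken) = 5644 kJ
  Bonds formed (products):
    C=O: 4 × 825 = 3300
    O-H: 8 × 472 = 3776
    Σ(formed) = 7076 kJ
  ΔH_II = 5644 − 7076 = −1432 kJ
ΔH_I − ΔH_II = +1523 kJ, so reaction II has the more negative ΔH; |ΔH_I − ΔH_II| = 1523 kJ.

Reaction II, by 1523 kJ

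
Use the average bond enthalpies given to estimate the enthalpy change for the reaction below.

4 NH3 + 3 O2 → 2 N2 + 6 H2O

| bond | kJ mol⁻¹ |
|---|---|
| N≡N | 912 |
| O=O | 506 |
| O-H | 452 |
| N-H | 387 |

ΔH ≈ −1086 kJ

Bonds broken (reactants):
  N-H: 12 × 387 = 4644
  O=O: 3 × 506 = 1518
  Σ(broken) = 6162 kJ
Bonds formed (products):
  N≡N: 2 × 912 = 1824
  O-H: 12 × 452 = 5424
  Σ(formed) = 7248 kJ
ΔH = Σ(broken) − Σ(formed) = 6162 − 7248 = −1086 kJ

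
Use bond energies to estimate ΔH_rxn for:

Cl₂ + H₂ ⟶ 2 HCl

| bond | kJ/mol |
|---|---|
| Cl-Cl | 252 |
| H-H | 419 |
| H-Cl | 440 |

Bonds broken (reactants):
  Cl-Cl: 1 × 252 = 252
  H-H: 1 × 419 = 419
  Σ(broken) = 671 kJ
Bonds formed (products):
  H-Cl: 2 × 440 = 880
  Σ(formed) = 880 kJ
ΔH = Σ(broken) − Σ(formed) = 671 − 880 = −209 kJ

ΔH ≈ −209 kJ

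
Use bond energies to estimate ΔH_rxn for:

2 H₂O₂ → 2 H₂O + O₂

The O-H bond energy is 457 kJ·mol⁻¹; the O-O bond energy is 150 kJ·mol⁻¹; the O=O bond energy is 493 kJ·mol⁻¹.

Bonds broken (reactants):
  O-H: 4 × 457 = 1828
  O-O: 2 × 150 = 300
  Σ(broken) = 2128 kJ
Bonds formed (products):
  O-H: 4 × 457 = 1828
  O=O: 1 × 493 = 493
  Σ(formed) = 2321 kJ
ΔH = Σ(broken) − Σ(formed) = 2128 − 2321 = −193 kJ

ΔH ≈ −193 kJ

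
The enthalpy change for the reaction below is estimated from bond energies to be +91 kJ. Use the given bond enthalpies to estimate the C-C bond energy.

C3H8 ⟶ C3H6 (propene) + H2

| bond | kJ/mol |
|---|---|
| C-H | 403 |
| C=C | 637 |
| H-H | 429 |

D(C-C) ≈ 351 kJ/mol

Let D be the C-C bond energy.
Σ(broken) = 2×D + 8×403 = 3224 + 2D
Σ(formed) = 1×D + 6×403 + 1×637 + 1×429 = 3484 + D
ΔH = Σ(broken) − Σ(formed) = (3224 + 2D) − (3484 + D) = −260 + D
Setting this equal to +91 kJ gives D = 351 kJ/mol.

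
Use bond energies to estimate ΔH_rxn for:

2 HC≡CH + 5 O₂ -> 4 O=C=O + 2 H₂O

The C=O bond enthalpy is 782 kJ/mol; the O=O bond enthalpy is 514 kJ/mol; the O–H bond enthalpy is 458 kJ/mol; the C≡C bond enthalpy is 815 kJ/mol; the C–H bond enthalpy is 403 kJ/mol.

ΔH ≈ −2276 kJ

Bonds broken (reactants):
  C≡C: 2 × 815 = 1630
  C–H: 4 × 403 = 1612
  O=O: 5 × 514 = 2570
  Σ(broken) = 5812 kJ
Bonds formed (products):
  C=O: 8 × 782 = 6256
  O–H: 4 × 458 = 1832
  Σ(formed) = 8088 kJ
ΔH = Σ(broken) − Σ(formed) = 5812 − 8088 = −2276 kJ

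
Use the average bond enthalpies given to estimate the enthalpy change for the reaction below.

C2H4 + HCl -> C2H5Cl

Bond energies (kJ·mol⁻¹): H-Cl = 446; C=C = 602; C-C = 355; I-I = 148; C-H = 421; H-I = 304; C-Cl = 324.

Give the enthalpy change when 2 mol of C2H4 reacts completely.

ΔH = −104 kJ

Bonds broken (reactants):
  C-H: 4 × 421 = 1684
  C=C: 1 × 602 = 602
  H-Cl: 1 × 446 = 446
  Σ(broken) = 2732 kJ
Bonds formed (products):
  C-C: 1 × 355 = 355
  C-Cl: 1 × 324 = 324
  C-H: 5 × 421 = 2105
  Σ(formed) = 2784 kJ
ΔH = Σ(broken) − Σ(formed) = 2732 − 2784 = −52 kJ
For 2× the reaction as written: 2 × (−52) = −104 kJ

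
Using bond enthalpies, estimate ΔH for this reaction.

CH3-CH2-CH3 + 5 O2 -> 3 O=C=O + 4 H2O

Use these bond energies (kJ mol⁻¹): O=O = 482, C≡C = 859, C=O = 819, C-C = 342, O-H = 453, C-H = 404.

Bonds broken (reactants):
  C-C: 2 × 342 = 684
  C-H: 8 × 404 = 3232
  O=O: 5 × 482 = 2410
  Σ(broken) = 6326 kJ
Bonds formed (products):
  C=O: 6 × 819 = 4914
  O-H: 8 × 453 = 3624
  Σ(formed) = 8538 kJ
ΔH = Σ(broken) − Σ(formed) = 6326 − 8538 = −2212 kJ

ΔH ≈ −2212 kJ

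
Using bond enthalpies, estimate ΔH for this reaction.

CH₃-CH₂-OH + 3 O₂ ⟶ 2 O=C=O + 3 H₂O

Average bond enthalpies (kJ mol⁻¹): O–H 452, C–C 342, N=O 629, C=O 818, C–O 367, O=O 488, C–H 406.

ΔH ≈ −1329 kJ

Bonds broken (reactants):
  C–C: 1 × 342 = 342
  C–H: 5 × 406 = 2030
  C–O: 1 × 367 = 367
  O–H: 1 × 452 = 452
  O=O: 3 × 488 = 1464
  Σ(broken) = 4655 kJ
Bonds formed (products):
  C=O: 4 × 818 = 3272
  O–H: 6 × 452 = 2712
  Σ(formed) = 5984 kJ
ΔH = Σ(broken) − Σ(formed) = 4655 − 5984 = −1329 kJ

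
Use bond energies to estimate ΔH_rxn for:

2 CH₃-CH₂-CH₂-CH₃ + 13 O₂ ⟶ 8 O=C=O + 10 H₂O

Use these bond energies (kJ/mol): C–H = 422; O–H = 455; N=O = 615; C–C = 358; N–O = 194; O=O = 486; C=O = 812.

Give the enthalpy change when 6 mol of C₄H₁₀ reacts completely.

Bonds broken (reactants):
  C–C: 6 × 358 = 2148
  C–H: 20 × 422 = 8440
  O=O: 13 × 486 = 6318
  Σ(broken) = 16906 kJ
Bonds formed (products):
  C=O: 16 × 812 = 12992
  O–H: 20 × 455 = 9100
  Σ(formed) = 22092 kJ
ΔH = Σ(broken) − Σ(formed) = 16906 − 22092 = −5186 kJ
For 3× the reaction as written: 3 × (−5186) = −15558 kJ

ΔH = −15558 kJ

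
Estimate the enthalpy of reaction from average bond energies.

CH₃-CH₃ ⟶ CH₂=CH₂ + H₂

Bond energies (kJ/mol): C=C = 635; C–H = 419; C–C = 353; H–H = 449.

ΔH ≈ +107 kJ

Bonds broken (reactants):
  C–C: 1 × 353 = 353
  C–H: 6 × 419 = 2514
  Σ(broken) = 2867 kJ
Bonds formed (products):
  C–H: 4 × 419 = 1676
  C=C: 1 × 635 = 635
  H–H: 1 × 449 = 449
  Σ(formed) = 2760 kJ
ΔH = Σ(broken) − Σ(formed) = 2867 − 2760 = +107 kJ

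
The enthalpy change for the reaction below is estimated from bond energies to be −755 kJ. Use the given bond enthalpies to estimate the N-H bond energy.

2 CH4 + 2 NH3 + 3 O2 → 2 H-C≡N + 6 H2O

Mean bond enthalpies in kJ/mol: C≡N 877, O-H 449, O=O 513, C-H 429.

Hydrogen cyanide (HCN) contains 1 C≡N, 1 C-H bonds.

Let D be the N-H bond energy.
Σ(broken) = 8×429 + 6×D + 3×513 = 4971 + 6D
Σ(formed) = 2×877 + 2×429 + 12×449 = 8000
ΔH = Σ(broken) − Σ(formed) = (4971 + 6D) − (8000) = −3029 + 6D
Setting this equal to −755 kJ gives 6D = 2274, so D = 379 kJ/mol.

D(N-H) ≈ 379 kJ/mol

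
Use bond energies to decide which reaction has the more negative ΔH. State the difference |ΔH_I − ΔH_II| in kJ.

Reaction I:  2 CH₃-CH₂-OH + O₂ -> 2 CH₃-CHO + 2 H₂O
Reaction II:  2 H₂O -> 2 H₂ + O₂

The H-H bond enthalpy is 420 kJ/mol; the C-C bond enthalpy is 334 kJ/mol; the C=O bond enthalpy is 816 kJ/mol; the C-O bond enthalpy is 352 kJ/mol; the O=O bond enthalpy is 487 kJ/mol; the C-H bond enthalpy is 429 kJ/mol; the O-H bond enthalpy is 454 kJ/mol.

Reaction I, by 980 kJ

Reaction I:
  Bonds broken (reactants):
    C-C: 2 × 334 = 668
    C-H: 10 × 429 = 4290
    C-O: 2 × 352 = 704
    O-H: 2 × 454 = 908
    O=O: 1 × 487 = 487
    Σ(broken) = 7057 kJ
  Bonds formed (products):
    C-C: 2 × 334 = 668
    C-H: 8 × 429 = 3432
    C=O: 2 × 816 = 1632
    O-H: 4 × 454 = 1816
    Σ(formed) = 7548 kJ
  ΔH_I = 7057 − 7548 = −491 kJ
Reaction II:
  Bonds broken (reactants):
    O-H: 4 × 454 = 1816
    Σ(broken) = 1816 kJ
  Bonds formed (products):
    H-H: 2 × 420 = 840
    O=O: 1 × 487 = 487
    Σ(formed) = 1327 kJ
  ΔH_II = 1816 − 1327 = +489 kJ
ΔH_I − ΔH_II = −980 kJ, so reaction I has the more negative ΔH; |ΔH_I − ΔH_II| = 980 kJ.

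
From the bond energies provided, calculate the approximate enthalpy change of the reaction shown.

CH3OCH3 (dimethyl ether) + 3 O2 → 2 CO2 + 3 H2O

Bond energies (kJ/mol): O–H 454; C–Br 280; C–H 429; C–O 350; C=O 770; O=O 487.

Bonds broken (reactants):
  C–H: 6 × 429 = 2574
  C–O: 2 × 350 = 700
  O=O: 3 × 487 = 1461
  Σ(broken) = 4735 kJ
Bonds formed (products):
  C=O: 4 × 770 = 3080
  O–H: 6 × 454 = 2724
  Σ(formed) = 5804 kJ
ΔH = Σ(broken) − Σ(formed) = 4735 − 5804 = −1069 kJ

ΔH ≈ −1069 kJ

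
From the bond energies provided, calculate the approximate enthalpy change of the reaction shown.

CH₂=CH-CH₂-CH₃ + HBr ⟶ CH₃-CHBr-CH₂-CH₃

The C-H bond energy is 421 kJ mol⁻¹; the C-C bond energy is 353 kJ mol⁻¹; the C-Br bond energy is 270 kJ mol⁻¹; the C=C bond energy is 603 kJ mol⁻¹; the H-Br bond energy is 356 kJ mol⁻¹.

ΔH ≈ −85 kJ

Bonds broken (reactants):
  C-C: 2 × 353 = 706
  C-H: 8 × 421 = 3368
  C=C: 1 × 603 = 603
  H-Br: 1 × 356 = 356
  Σ(broken) = 5033 kJ
Bonds formed (products):
  C-Br: 1 × 270 = 270
  C-C: 3 × 353 = 1059
  C-H: 9 × 421 = 3789
  Σ(formed) = 5118 kJ
ΔH = Σ(broken) − Σ(formed) = 5033 − 5118 = −85 kJ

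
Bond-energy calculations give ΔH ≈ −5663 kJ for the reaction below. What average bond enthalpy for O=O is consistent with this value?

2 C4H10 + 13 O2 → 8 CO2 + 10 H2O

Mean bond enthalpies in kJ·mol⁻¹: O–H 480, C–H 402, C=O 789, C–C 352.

D(O=O) ≈ 493 kJ/mol

Let D be the O=O bond energy.
Σ(broken) = 6×352 + 20×402 + 13×D = 10152 + 13D
Σ(formed) = 16×789 + 20×480 = 22224
ΔH = Σ(broken) − Σ(formed) = (10152 + 13D) − (22224) = −12072 + 13D
Setting this equal to −5663 kJ gives 13D = 6409, so D = 493 kJ/mol.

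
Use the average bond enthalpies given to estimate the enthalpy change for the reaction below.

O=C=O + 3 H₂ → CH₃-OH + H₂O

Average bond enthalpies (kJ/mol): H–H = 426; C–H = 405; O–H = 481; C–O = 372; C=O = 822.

ΔH ≈ −108 kJ

Bonds broken (reactants):
  C=O: 2 × 822 = 1644
  H–H: 3 × 426 = 1278
  Σ(broken) = 2922 kJ
Bonds formed (products):
  C–H: 3 × 405 = 1215
  C–O: 1 × 372 = 372
  O–H: 3 × 481 = 1443
  Σ(formed) = 3030 kJ
ΔH = Σ(broken) − Σ(formed) = 2922 − 3030 = −108 kJ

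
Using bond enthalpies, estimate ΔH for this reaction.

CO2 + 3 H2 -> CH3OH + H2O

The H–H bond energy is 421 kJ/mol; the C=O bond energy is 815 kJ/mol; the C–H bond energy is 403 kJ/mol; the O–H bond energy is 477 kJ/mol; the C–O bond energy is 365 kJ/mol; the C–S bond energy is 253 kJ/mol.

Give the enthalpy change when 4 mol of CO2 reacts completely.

Bonds broken (reactants):
  C=O: 2 × 815 = 1630
  H–H: 3 × 421 = 1263
  Σ(broken) = 2893 kJ
Bonds formed (products):
  C–H: 3 × 403 = 1209
  C–O: 1 × 365 = 365
  O–H: 3 × 477 = 1431
  Σ(formed) = 3005 kJ
ΔH = Σ(broken) − Σ(formed) = 2893 − 3005 = −112 kJ
For 4× the reaction as written: 4 × (−112) = −448 kJ

ΔH = −448 kJ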